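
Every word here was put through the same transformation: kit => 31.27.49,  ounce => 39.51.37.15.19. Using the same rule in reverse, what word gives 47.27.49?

sit

With a=1..z=26, the number is 2·pos + 9.
Reversing it on 47.27.49: 47→(47−9)÷2=19=s, 27→(27−9)÷2=9=i, 49→(49−9)÷2=20=t.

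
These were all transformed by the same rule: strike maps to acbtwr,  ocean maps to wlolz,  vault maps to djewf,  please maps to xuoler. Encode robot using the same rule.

In strike: s→a is +8, t→c is +9, r→b is +10, i→t is +11 — the shift increases by 1 each position. Letter i (0-indexed) is shifted by i+8, so successive shifts are 8, 9, 10, ….
On robot: r+8=z, o+9=x, b+10=l, o+11=z, t+12=f.

zxlzf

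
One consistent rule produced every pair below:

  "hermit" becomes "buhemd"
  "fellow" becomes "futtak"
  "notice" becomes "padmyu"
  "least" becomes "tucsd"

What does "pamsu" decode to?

noise

h(7)→b(1) and e(4)→u(20) fit y≡11x+2 (mod 26); the inverse of 11 mod 26 is 19. Each letter's alphabet position (a=0..z=25) is mapped through 11·x+2 mod 26 — an affine cipher.
Reversing it on pamsu: p(15)→19·(15−2)≡13=n; a(0)→19·(0−2)≡14=o; m(12)→19·(12−2)≡8=i; s(18)→19·(18−2)≡18=s; u(20)→19·(20−2)≡4=e (all mod 26).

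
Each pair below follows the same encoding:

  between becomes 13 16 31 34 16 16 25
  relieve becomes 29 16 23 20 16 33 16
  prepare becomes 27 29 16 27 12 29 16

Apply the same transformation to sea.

b is letter #2 and maps to 13: an offset of 11. Each letter is replaced by its alphabet position (a=1..z=26) + 11.
For sea: s=19→30, e=5→16, a=1→12.

30 16 12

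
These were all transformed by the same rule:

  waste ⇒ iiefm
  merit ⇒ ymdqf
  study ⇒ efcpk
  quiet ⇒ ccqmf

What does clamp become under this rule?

oxiyb

The shift depends on letter class: consonant w→i is +12, but vowel a→i is +8. The rule splits by letter class: vowels +8, consonants +12.
On clamp: c(cons)+12=o, l(cons)+12=x, a(vowel)+8=i, m(cons)+12=y, p(cons)+12=b.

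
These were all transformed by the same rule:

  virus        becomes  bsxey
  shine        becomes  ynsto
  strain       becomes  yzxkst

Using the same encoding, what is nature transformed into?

tkzexo

The shift depends on letter class: consonant v→b is +6, but vowel i→s is +10. The rule splits by letter class: vowels +10, consonants +6.
For nature: n(cons)+6=t, a(vowel)+10=k, t(cons)+6=z, u(vowel)+10=e, r(cons)+6=x, e(vowel)+10=o.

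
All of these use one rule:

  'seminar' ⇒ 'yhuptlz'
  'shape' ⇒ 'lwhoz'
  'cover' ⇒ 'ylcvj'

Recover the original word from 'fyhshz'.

Read the word backwards and shift each letter +7.
Reversing it on fyhshz: shift back: f−7=y, y−7=r, h−7=a, s−7=l, h−7=a, z−7=s → yralas; then reverse → salary.

salary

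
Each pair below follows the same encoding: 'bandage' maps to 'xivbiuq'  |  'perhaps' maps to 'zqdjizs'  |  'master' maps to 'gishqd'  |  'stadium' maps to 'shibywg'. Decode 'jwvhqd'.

Treating letters as 0–25, the rule is x ↦ 15x + 8 (mod 26).
Reversing it on jwvhqd: j(9)→7·(9−8)≡7=h; w(22)→7·(22−8)≡20=u; v(21)→7·(21−8)≡13=n; h(7)→7·(7−8)≡19=t; q(16)→7·(16−8)≡4=e; d(3)→7·(3−8)≡17=r (all mod 26).

hunter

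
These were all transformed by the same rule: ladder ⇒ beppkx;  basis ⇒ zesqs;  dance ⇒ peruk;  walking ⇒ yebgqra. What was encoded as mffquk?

l(11)→b(1) and a(0)→e(4) fit y≡21x+4 (mod 26); the inverse of 21 mod 26 is 5. This is an affine cipher: with a=0,…,z=25, each position x becomes (21x+4) mod 26.
Undoing it on mffquk: m(12)→5·(12−4)≡14=o; f(5)→5·(5−4)≡5=f; f(5)→5·(5−4)≡5=f; q(16)→5·(16−4)≡8=i; u(20)→5·(20−4)≡2=c; k(10)→5·(10−4)≡4=e (all mod 26).

office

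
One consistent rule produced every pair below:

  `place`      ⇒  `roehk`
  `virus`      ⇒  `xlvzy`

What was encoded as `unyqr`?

skull

In place: p→r is +2, l→o is +3, a→e is +4, c→h is +5 — the shift increases by 1 each position. Each letter shifts forward by (position + 2), i.e. 2, 3, 4, … — the shift grows by one for each successive letter.
Reversing it on unyqr: u−2=s, n−3=k, y−4=u, q−5=l, r−6=l.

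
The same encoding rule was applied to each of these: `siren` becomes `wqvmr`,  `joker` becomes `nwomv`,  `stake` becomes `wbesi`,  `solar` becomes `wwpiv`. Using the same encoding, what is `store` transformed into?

Shifts by position in siren: pos 0: s→w (+4), pos 1: i→q (+8), pos 2: r→v (+4), pos 3: e→m (+8) — repeating every 2. A repeating key of period 2 is used — shifts +4, +8 over and over.
On store: s+4=w, t+8=b, o+4=s, r+8=z, e+4=i.

wbszi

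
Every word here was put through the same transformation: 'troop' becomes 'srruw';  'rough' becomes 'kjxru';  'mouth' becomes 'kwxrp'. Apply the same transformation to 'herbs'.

The output letters match the input read backwards, each shifted +3: troop reversed is poort. Read the word backwards and shift each letter +3.
Applying it to herbs: reverse → sbreh; then shift: s+3=v, b+3=e, r+3=u, e+3=h, h+3=k.

veuhk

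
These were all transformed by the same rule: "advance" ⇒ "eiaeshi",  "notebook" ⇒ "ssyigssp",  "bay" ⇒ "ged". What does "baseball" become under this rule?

gexigeqq

The shift depends on letter class: consonant d→i is +5, but vowel a→e is +4. Vowels shift forward by 4 and consonants shift forward by 5.
Applying it to baseball: b(cons)+5=g, a(vowel)+4=e, s(cons)+5=x, e(vowel)+4=i, b(cons)+5=g, a(vowel)+4=e, l(cons)+5=q, l(cons)+5=q.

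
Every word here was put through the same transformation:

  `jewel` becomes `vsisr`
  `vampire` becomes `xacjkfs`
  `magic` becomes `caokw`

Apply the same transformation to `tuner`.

bmnsf

Treating letters as 0–25, the rule is x ↦ 11x + 0 (mod 26).
For tuner: t(19)→11·19+0≡1=b; u(20)→11·20+0≡12=m; n(13)→11·13+0≡13=n; e(4)→11·4+0≡18=s; r(17)→11·17+0≡5=f (all mod 26).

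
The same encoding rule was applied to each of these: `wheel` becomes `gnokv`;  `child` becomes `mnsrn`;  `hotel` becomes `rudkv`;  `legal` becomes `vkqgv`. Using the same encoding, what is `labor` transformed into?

vglub

The shifts repeat in a cycle of length 2: positions 0,1,… shift by +10, +6, then the pattern repeats.
For labor: l+10=v, a+6=g, b+10=l, o+6=u, r+10=b.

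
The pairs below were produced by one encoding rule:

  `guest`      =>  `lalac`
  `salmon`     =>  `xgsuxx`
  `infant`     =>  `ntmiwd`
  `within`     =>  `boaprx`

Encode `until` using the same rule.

ztaqu

In guest: g→l is +5, u→a is +6, e→l is +7, s→a is +8 — the shift increases by 1 each position. Each letter shifts forward by (position + 5), i.e. 5, 6, 7, … — the shift grows by one for each successive letter.
Applying it to until: u+5=z, n+6=t, t+7=a, i+8=q, l+9=u.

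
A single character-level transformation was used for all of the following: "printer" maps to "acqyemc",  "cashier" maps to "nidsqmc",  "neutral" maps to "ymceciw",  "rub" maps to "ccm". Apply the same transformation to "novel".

The shift depends on letter class: consonant p→a is +11, but vowel i→q is +8. Two shifts are in play — +8 for a/e/i/o/u, +11 for every other letter.
On novel: n(cons)+11=y, o(vowel)+8=w, v(cons)+11=g, e(vowel)+8=m, l(cons)+11=w.

ywgmw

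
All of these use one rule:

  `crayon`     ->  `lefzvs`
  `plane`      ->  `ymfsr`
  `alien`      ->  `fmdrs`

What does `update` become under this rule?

nyofkr

Each letter's alphabet position (a=0..z=25) is mapped through 3·x+5 mod 26 — an affine cipher.
For update: u(20)→3·20+5≡13=n; p(15)→3·15+5≡24=y; d(3)→3·3+5≡14=o; a(0)→3·0+5≡5=f; t(19)→3·19+5≡10=k; e(4)→3·4+5≡17=r (all mod 26).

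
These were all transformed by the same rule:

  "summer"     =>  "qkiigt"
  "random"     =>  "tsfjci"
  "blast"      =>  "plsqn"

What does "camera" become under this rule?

s(18)→q(16) and u(20)→k(10) fit y≡23x+18 (mod 26); the inverse of 23 mod 26 is 17. Each letter's alphabet position (a=0..z=25) is mapped through 23·x+18 mod 26 — an affine cipher.
For camera: c(2)→23·2+18≡12=m; a(0)→23·0+18≡18=s; m(12)→23·12+18≡8=i; e(4)→23·4+18≡6=g; r(17)→23·17+18≡19=t; a(0)→23·0+18≡18=s (all mod 26).

msigts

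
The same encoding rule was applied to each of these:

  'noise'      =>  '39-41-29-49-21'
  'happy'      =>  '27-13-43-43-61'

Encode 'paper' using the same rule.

43-13-43-21-47

n(#14)→39 and o(#15)→41: differences scale by 2, so n = 2·pos + 11. With a=1..z=26, the number is 2·pos + 11.
Applying it to paper: p=16→43, a=1→13, p=16→43, e=5→21, r=18→47.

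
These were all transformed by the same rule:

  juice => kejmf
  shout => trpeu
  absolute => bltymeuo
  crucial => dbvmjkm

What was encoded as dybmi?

coach

It's a Vigenère-style cipher with numeric key [1,10]: position i shifts by key[i mod 2].
Undoing it on dybmi: d−1=c, y−10=o, b−1=a, m−10=c, i−1=h.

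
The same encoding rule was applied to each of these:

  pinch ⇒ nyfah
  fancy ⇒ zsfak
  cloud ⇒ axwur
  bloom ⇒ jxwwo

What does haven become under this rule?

p(15)→n(13) and i(8)→y(24) fit y≡17x+18 (mod 26); the inverse of 17 mod 26 is 23. Treating letters as 0–25, the rule is x ↦ 17x + 18 (mod 26).
Applying it to haven: h(7)→17·7+18≡7=h; a(0)→17·0+18≡18=s; v(21)→17·21+18≡11=l; e(4)→17·4+18≡8=i; n(13)→17·13+18≡5=f (all mod 26).

hslif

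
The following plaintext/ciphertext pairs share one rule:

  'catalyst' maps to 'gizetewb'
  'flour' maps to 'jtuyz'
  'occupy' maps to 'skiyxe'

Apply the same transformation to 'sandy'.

withg

Shifts by position in catalyst: pos 0: c→g (+4), pos 1: a→i (+8), pos 2: t→z (+6), pos 3: a→e (+4), pos 4: l→t (+8), pos 5: y→e (+6) — repeating every 3. A repeating key of period 3 is used — shifts +4, +8, +6 over and over.
Applying it to sandy: s+4=w, a+8=i, n+6=t, d+4=h, y+8=g.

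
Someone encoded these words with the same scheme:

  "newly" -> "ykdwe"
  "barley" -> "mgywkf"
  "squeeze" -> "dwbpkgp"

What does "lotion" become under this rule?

Shifts by position in newly: pos 0: n→y (+11), pos 1: e→k (+6), pos 2: w→d (+7), pos 3: l→w (+11), pos 4: y→e (+6) — repeating every 3. The shifts repeat in a cycle of length 3: positions 0,1,… shift by +11, +6, +7, then the pattern repeats.
For lotion: l+11=w, o+6=u, t+7=a, i+11=t, o+6=u, n+7=u.

wuatuu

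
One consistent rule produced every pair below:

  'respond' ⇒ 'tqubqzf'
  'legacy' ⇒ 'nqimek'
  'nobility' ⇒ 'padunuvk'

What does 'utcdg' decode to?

share

Shifts by position in respond: pos 0: r→t (+2), pos 1: e→q (+12), pos 2: s→u (+2), pos 3: p→b (+12) — repeating every 2. A repeating key of period 2 is used — shifts +2, +12 over and over.
Undoing it on utcdg: u−2=s, t−12=h, c−2=a, d−12=r, g−2=e.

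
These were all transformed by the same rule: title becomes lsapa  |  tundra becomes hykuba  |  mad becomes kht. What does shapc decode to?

The word is reversed, then every letter is shifted forward by 7.
Decoding shapc: shift back: s−7=l, h−7=a, a−7=t, p−7=i, c−7=v → lativ; then reverse → vital.

vital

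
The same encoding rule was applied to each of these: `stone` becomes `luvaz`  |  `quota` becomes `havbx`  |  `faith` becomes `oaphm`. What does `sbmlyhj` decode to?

careful

The output letters match the input read backwards, each shifted +7: stone reversed is enots. Read the word backwards and shift each letter +7.
Undoing it on sbmlyhj: shift back: s−7=l, b−7=u, m−7=f, l−7=e, y−7=r, h−7=a, j−7=c → luferac; then reverse → careful.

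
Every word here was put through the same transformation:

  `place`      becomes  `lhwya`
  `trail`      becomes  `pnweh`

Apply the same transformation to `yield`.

ueahz

Compare letters: p→l is +22, l→h is +22, a→w is +22 — a constant shift. This is a Caesar cipher with shift 22.
Applying it to yield: y+22=u, i+22=e, e+22=a, l+22=h, d+22=z.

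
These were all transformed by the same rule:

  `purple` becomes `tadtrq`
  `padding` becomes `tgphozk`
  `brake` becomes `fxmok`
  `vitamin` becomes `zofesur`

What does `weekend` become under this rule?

akqokzh

Shifts by position in purple: pos 0: p→t (+4), pos 1: u→a (+6), pos 2: r→d (+12), pos 3: p→t (+4), pos 4: l→r (+6), pos 5: e→q (+12) — repeating every 3. It's a Vigenère-style cipher with numeric key [4,6,12]: position i shifts by key[i mod 3].
For weekend: w+4=a, e+6=k, e+12=q, k+4=o, e+6=k, n+12=z, d+4=h.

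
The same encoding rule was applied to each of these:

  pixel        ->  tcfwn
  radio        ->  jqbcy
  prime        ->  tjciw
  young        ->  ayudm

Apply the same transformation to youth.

ayuzh

p(15)→t(19) and i(8)→c(2) fit y≡21x+16 (mod 26); the inverse of 21 mod 26 is 5. This is an affine cipher: with a=0,…,z=25, each position x becomes (21x+16) mod 26.
For youth: y(24)→21·24+16≡0=a; o(14)→21·14+16≡24=y; u(20)→21·20+16≡20=u; t(19)→21·19+16≡25=z; h(7)→21·7+16≡7=h (all mod 26).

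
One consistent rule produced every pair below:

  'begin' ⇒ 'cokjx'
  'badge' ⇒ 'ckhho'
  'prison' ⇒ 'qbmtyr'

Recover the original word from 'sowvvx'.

Shifts by position in begin: pos 0: b→c (+1), pos 1: e→o (+10), pos 2: g→k (+4), pos 3: i→j (+1), pos 4: n→x (+10) — repeating every 3. It's a Vigenère-style cipher with numeric key [1,10,4]: position i shifts by key[i mod 3].
Reversing it on sowvvx: s−1=r, o−10=e, w−4=s, v−1=u, v−10=l, x−4=t.

result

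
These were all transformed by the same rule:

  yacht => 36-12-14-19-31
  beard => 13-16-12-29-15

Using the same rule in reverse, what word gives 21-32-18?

Letters become their 1-based position plus 11 (so a→12, b→13, …).
Decoding 21-32-18: 21→(21−11)÷1=10=j, 32→(32−11)÷1=21=u, 18→(18−11)÷1=7=g.

jug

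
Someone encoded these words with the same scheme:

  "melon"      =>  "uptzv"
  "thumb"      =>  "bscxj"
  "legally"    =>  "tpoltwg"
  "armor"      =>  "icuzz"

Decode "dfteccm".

Shifts by position in melon: pos 0: m→u (+8), pos 1: e→p (+11), pos 2: l→t (+8), pos 3: o→z (+11) — repeating every 2. The shifts repeat in a cycle of length 2: positions 0,1,… shift by +8, +11, then the pattern repeats.
Undoing it on dfteccm: d−8=v, f−11=u, t−8=l, e−11=t, c−8=u, c−11=r, m−8=e.

vulture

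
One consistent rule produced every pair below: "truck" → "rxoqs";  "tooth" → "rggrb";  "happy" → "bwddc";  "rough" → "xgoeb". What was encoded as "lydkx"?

t(19)→r(17) and r(17)→x(23) fit y≡23x+22 (mod 26); the inverse of 23 mod 26 is 17. This is an affine cipher: with a=0,…,z=25, each position x becomes (23x+22) mod 26.
Decoding lydkx: l(11)→17·(11−22)≡21=v; y(24)→17·(24−22)≡8=i; d(3)→17·(3−22)≡15=p; k(10)→17·(10−22)≡4=e; x(23)→17·(23−22)≡17=r (all mod 26).

viper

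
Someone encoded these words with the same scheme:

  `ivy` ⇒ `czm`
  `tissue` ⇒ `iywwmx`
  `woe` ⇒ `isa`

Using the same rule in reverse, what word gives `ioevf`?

brake

The output letters match the input read backwards, each shifted +4: ivy reversed is yvi. Read the word backwards and shift each letter +4.
Decoding ioevf: shift back: i−4=e, o−4=k, e−4=a, v−4=r, f−4=b → ekarb; then reverse → brake.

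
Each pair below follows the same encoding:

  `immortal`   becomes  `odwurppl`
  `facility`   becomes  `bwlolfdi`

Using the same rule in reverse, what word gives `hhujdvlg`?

The output letters match the input read backwards, each shifted +3: immortal reversed is latrommi. Two steps: reverse the string, then apply a Caesar shift of +3.
Reversing it on hhujdvlg: shift back: h−3=e, h−3=e, u−3=r, j−3=g, d−3=a, v−3=s, l−3=i, g−3=d → eergasid; then reverse → disagree.

disagree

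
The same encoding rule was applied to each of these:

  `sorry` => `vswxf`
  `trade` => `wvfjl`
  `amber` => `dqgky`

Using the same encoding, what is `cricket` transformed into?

The shift increases by 1 at each position, starting from +3: 3, 4, 5, ….
For cricket: c+3=f, r+4=v, i+5=n, c+6=i, k+7=r, e+8=m, t+9=c.

fvnirmc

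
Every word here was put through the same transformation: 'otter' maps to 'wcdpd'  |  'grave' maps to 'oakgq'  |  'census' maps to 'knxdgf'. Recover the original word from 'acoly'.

steam

In otter: o→w is +8, t→c is +9, t→d is +10, e→p is +11 — the shift increases by 1 each position. Letter i (0-indexed) is shifted by i+8, so successive shifts are 8, 9, 10, ….
Reversing it on acoly: a−8=s, c−9=t, o−10=e, l−11=a, y−12=m.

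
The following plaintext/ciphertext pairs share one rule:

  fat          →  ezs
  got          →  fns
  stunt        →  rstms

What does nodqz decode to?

opera

Compare letters: f→e is +25, a→z is +25, t→s is +25 — a constant shift. This is a Caesar cipher with shift 25.
Reversing it on nodqz: n−25=o, o−25=p, d−25=e, q−25=r, z−25=a.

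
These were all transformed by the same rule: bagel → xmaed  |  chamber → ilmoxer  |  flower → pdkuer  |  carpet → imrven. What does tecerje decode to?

deserve

b(1)→x(23) and a(0)→m(12) fit y≡11x+12 (mod 26); the inverse of 11 mod 26 is 19. Treating letters as 0–25, the rule is x ↦ 11x + 12 (mod 26).
Undoing it on tecerje: t(19)→19·(19−12)≡3=d; e(4)→19·(4−12)≡4=e; c(2)→19·(2−12)≡18=s; e(4)→19·(4−12)≡4=e; r(17)→19·(17−12)≡17=r; j(9)→19·(9−12)≡21=v; e(4)→19·(4−12)≡4=e (all mod 26).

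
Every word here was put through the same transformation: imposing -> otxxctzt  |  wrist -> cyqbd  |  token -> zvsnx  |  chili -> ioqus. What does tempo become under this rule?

zluyy

Each letter shifts forward by (position + 6), i.e. 6, 7, 8, … — the shift grows by one for each successive letter.
For tempo: t+6=z, e+7=l, m+8=u, p+9=y, o+10=y.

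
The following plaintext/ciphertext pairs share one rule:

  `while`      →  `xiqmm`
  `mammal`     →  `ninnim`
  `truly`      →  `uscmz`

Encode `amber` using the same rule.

The shift depends on letter class: consonant w→x is +1, but vowel i→q is +8. Vowels shift forward by 8 and consonants shift forward by 1.
On amber: a(vowel)+8=i, m(cons)+1=n, b(cons)+1=c, e(vowel)+8=m, r(cons)+1=s.

incms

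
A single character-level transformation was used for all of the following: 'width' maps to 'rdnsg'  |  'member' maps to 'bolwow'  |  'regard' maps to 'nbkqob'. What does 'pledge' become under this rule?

oqnovz

The word is reversed, then every letter is shifted forward by 10.
For pledge: reverse → egdelp; then shift: e+10=o, g+10=q, d+10=n, e+10=o, l+10=v, p+10=z.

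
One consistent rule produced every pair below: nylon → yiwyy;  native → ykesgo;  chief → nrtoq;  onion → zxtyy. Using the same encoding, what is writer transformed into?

hbtdpb

Shifts by position in nylon: pos 0: n→y (+11), pos 1: y→i (+10), pos 2: l→w (+11), pos 3: o→y (+10) — repeating every 2. A repeating key of period 2 is used — shifts +11, +10 over and over.
On writer: w+11=h, r+10=b, i+11=t, t+10=d, e+11=p, r+10=b.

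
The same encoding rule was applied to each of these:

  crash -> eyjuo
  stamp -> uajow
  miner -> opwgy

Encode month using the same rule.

ovwvo

The shifts repeat in a cycle of length 3: positions 0,1,… shift by +2, +7, +9, then the pattern repeats.
Applying it to month: m+2=o, o+7=v, n+9=w, t+2=v, h+7=o.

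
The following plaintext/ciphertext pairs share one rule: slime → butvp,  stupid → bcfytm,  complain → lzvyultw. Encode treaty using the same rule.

The shift depends on letter class: consonant s→b is +9, but vowel i→t is +11. The rule splits by letter class: vowels +11, consonants +9.
Applying it to treaty: t(cons)+9=c, r(cons)+9=a, e(vowel)+11=p, a(vowel)+11=l, t(cons)+9=c, y(cons)+9=h.

caplch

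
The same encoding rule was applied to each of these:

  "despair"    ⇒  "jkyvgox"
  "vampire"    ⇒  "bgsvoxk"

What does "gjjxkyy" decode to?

address

Compare letters: d→j is +6, e→k is +6, s→y is +6 — a constant shift. Each letter is shifted forward by 6 in the alphabet (a Caesar shift of +6).
Decoding gjjxkyy: g−6=a, j−6=d, j−6=d, x−6=r, k−6=e, y−6=s, y−6=s.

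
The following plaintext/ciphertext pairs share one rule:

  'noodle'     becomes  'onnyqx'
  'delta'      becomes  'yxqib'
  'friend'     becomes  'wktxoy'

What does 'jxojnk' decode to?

n(13)→o(14) and o(14)→n(13) fit y≡25x+1 (mod 26); the inverse of 25 mod 26 is 25. This is an affine cipher: with a=0,…,z=25, each position x becomes (25x+1) mod 26.
Reversing it on jxojnk: j(9)→25·(9−1)≡18=s; x(23)→25·(23−1)≡4=e; o(14)→25·(14−1)≡13=n; j(9)→25·(9−1)≡18=s; n(13)→25·(13−1)≡14=o; k(10)→25·(10−1)≡17=r (all mod 26).

sensor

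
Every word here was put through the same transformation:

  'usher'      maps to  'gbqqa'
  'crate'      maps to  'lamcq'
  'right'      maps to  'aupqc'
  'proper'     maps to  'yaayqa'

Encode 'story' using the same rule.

The shift depends on letter class: consonant s→b is +9, but vowel u→g is +12. Two shifts are in play — +12 for a/e/i/o/u, +9 for every other letter.
On story: s(cons)+9=b, t(cons)+9=c, o(vowel)+12=a, r(cons)+9=a, y(cons)+9=h.

bcaah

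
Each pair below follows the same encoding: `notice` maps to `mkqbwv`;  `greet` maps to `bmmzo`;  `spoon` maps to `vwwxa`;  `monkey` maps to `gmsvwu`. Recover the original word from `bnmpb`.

The output letters match the input read backwards, each shifted +8: notice reversed is eciton. The word is reversed, then every letter is shifted forward by 8.
Reversing it on bnmpb: shift back: b−8=t, n−8=f, m−8=e, p−8=h, b−8=t → tfeht; then reverse → theft.

theft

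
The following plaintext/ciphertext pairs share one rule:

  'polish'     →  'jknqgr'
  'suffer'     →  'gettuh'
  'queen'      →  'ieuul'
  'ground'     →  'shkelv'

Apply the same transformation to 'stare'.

Each letter's alphabet position (a=0..z=25) is mapped through 25·x+24 mod 26 — an affine cipher.
Applying it to stare: s(18)→25·18+24≡6=g; t(19)→25·19+24≡5=f; a(0)→25·0+24≡24=y; r(17)→25·17+24≡7=h; e(4)→25·4+24≡20=u (all mod 26).

gfyhu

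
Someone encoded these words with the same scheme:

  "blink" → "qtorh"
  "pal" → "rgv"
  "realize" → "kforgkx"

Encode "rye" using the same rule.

The word is reversed, then every letter is shifted forward by 6.
For rye: reverse → eyr; then shift: e+6=k, y+6=e, r+6=x.

kex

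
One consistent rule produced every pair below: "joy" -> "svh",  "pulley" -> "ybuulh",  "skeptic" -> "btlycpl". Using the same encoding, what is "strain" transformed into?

bcahpw

Two shifts are in play — +7 for a/e/i/o/u, +9 for every other letter.
Applying it to strain: s(cons)+9=b, t(cons)+9=c, r(cons)+9=a, a(vowel)+7=h, i(vowel)+7=p, n(cons)+9=w.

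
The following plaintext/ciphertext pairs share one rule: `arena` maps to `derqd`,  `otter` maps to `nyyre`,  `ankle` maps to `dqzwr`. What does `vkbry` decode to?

upset

a(0)→d(3) and r(17)→e(4) fit y≡23x+3 (mod 26); the inverse of 23 mod 26 is 17. This is an affine cipher: with a=0,…,z=25, each position x becomes (23x+3) mod 26.
Decoding vkbry: v(21)→17·(21−3)≡20=u; k(10)→17·(10−3)≡15=p; b(1)→17·(1−3)≡18=s; r(17)→17·(17−3)≡4=e; y(24)→17·(24−3)≡19=t (all mod 26).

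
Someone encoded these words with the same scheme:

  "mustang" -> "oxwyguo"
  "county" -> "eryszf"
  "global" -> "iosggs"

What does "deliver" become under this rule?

The shift increases by 1 at each position, starting from +2: 2, 3, 4, ….
For deliver: d+2=f, e+3=h, l+4=p, i+5=n, v+6=b, e+7=l, r+8=z.

fhpnblz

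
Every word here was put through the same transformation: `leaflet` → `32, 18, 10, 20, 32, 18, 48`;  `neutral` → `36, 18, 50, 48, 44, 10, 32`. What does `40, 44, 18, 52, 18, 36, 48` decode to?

prevent

l(#12)→32 and e(#5)→18: differences scale by 2, so n = 2·pos + 8. With a=1..z=26, the number is 2·pos + 8.
Decoding 40, 44, 18, 52, 18, 36, 48: 40→(40−8)÷2=16=p, 44→(44−8)÷2=18=r, 18→(18−8)÷2=5=e, 52→(52−8)÷2=22=v, 18→(18−8)÷2=5=e, 36→(36−8)÷2=14=n, 48→(48−8)÷2=20=t.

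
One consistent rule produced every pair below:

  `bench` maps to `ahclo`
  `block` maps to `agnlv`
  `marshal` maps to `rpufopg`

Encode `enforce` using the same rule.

hcsnulh

b(1)→a(0) and e(4)→h(7) fit y≡11x+15 (mod 26); the inverse of 11 mod 26 is 19. Each letter's alphabet position (a=0..z=25) is mapped through 11·x+15 mod 26 — an affine cipher.
Applying it to enforce: e(4)→11·4+15≡7=h; n(13)→11·13+15≡2=c; f(5)→11·5+15≡18=s; o(14)→11·14+15≡13=n; r(17)→11·17+15≡20=u; c(2)→11·2+15≡11=l; e(4)→11·4+15≡7=h (all mod 26).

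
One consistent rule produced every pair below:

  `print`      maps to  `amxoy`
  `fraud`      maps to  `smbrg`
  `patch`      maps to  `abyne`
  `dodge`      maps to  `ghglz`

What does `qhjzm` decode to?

p(15)→a(0) and r(17)→m(12) fit y≡19x+1 (mod 26); the inverse of 19 mod 26 is 11. Each letter's alphabet position (a=0..z=25) is mapped through 19·x+1 mod 26 — an affine cipher.
Decoding qhjzm: q(16)→11·(16−1)≡9=j; h(7)→11·(7−1)≡14=o; j(9)→11·(9−1)≡10=k; z(25)→11·(25−1)≡4=e; m(12)→11·(12−1)≡17=r (all mod 26).

joker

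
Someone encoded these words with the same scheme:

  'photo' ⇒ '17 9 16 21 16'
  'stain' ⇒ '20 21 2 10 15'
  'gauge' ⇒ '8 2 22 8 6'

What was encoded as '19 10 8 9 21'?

right

p is letter #16 and maps to 17: an offset of 1. Letters become their 1-based position plus 1 (so a→2, b→3, …).
Reversing it on 19 10 8 9 21: 19→(19−1)÷1=18=r, 10→(10−1)÷1=9=i, 8→(8−1)÷1=7=g, 9→(9−1)÷1=8=h, 21→(21−1)÷1=20=t.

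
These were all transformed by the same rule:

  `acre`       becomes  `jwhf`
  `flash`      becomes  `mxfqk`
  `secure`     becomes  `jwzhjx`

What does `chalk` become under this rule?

The output letters match the input read backwards, each shifted +5: acre reversed is erca. Read the word backwards and shift each letter +5.
Applying it to chalk: reverse → klahc; then shift: k+5=p, l+5=q, a+5=f, h+5=m, c+5=h.

pqfmh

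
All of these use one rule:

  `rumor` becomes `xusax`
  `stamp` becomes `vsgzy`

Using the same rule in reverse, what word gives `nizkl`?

The output letters match the input read backwards, each shifted +6: rumor reversed is romur. Two steps: reverse the string, then apply a Caesar shift of +6.
Decoding nizkl: shift back: n−6=h, i−6=c, z−6=t, k−6=e, l−6=f → hctef; then reverse → fetch.

fetch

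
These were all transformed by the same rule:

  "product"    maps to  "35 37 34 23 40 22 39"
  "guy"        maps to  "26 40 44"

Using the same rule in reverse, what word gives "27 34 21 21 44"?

hobby

Each letter is replaced by its alphabet position (a=1..z=26) + 19.
Decoding 27 34 21 21 44: 27→(27−19)÷1=8=h, 34→(34−19)÷1=15=o, 21→(21−19)÷1=2=b, 21→(21−19)÷1=2=b, 44→(44−19)÷1=25=y.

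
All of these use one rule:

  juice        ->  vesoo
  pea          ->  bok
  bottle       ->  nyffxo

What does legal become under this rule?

Two shifts are in play — +10 for a/e/i/o/u, +12 for every other letter.
For legal: l(cons)+12=x, e(vowel)+10=o, g(cons)+12=s, a(vowel)+10=k, l(cons)+12=x.

xoskx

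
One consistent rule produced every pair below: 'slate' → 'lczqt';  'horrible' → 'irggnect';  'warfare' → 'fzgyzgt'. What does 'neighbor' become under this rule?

mtndierg

s(18)→l(11) and l(11)→c(2) fit y≡5x+25 (mod 26); the inverse of 5 mod 26 is 21. This is an affine cipher: with a=0,…,z=25, each position x becomes (5x+25) mod 26.
For neighbor: n(13)→5·13+25≡12=m; e(4)→5·4+25≡19=t; i(8)→5·8+25≡13=n; g(6)→5·6+25≡3=d; h(7)→5·7+25≡8=i; b(1)→5·1+25≡4=e; o(14)→5·14+25≡17=r; r(17)→5·17+25≡6=g (all mod 26).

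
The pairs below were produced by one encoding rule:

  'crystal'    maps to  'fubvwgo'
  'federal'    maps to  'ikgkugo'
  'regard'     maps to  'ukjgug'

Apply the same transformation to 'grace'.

The shift depends on letter class: consonant c→f is +3, but vowel a→g is +6. Vowels shift forward by 6 and consonants shift forward by 3.
For grace: g(cons)+3=j, r(cons)+3=u, a(vowel)+6=g, c(cons)+3=f, e(vowel)+6=k.

jugfk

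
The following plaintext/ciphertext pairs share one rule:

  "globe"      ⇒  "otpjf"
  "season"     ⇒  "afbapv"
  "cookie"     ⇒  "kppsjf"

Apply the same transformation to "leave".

The rule splits by letter class: vowels +1, consonants +8.
Applying it to leave: l(cons)+8=t, e(vowel)+1=f, a(vowel)+1=b, v(cons)+8=d, e(vowel)+1=f.

tfbdf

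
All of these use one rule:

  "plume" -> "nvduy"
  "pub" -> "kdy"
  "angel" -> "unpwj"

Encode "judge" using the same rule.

The output letters match the input read backwards, each shifted +9: plume reversed is emulp. Read the word backwards and shift each letter +9.
On judge: reverse → egduj; then shift: e+9=n, g+9=p, d+9=m, u+9=d, j+9=s.

npmds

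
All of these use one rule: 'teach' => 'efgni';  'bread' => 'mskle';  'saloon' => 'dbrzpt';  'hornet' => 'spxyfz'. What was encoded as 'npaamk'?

couple

Shifts by position in teach: pos 0: t→e (+11), pos 1: e→f (+1), pos 2: a→g (+6), pos 3: c→n (+11), pos 4: h→i (+1) — repeating every 3. The shifts repeat in a cycle of length 3: positions 0,1,… shift by +11, +1, +6, then the pattern repeats.
Reversing it on npaamk: n−11=c, p−1=o, a−6=u, a−11=p, m−1=l, k−6=e.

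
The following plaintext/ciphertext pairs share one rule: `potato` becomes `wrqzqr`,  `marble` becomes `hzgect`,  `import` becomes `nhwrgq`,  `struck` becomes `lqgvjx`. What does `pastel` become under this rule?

wzlqtc

Each letter's alphabet position (a=0..z=25) is mapped through 5·x+25 mod 26 — an affine cipher.
For pastel: p(15)→5·15+25≡22=w; a(0)→5·0+25≡25=z; s(18)→5·18+25≡11=l; t(19)→5·19+25≡16=q; e(4)→5·4+25≡19=t; l(11)→5·11+25≡2=c (all mod 26).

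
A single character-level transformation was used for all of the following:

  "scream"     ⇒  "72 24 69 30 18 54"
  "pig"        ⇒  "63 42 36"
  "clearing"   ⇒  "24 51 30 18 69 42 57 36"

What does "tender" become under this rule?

s(#19)→72 and c(#3)→24: differences scale by 3, so n = 3·pos + 15. With a=1..z=26, the number is 3·pos + 15.
For tender: t=20→75, e=5→30, n=14→57, d=4→27, e=5→30, r=18→69.

75 30 57 27 30 69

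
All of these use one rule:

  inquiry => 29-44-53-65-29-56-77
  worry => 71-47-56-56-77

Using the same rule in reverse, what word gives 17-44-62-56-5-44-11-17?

entrance

i(#9)→29 and n(#14)→44: differences scale by 3, so n = 3·pos + 2. The formula is n = 3×(alphabet index, a=1) + 2.
Reversing it on 17-44-62-56-5-44-11-17: 17→(17−2)÷3=5=e, 44→(44−2)÷3=14=n, 62→(62−2)÷3=20=t, 56→(56−2)÷3=18=r, 5→(5−2)÷3=1=a, 44→(44−2)÷3=14=n, 11→(11−2)÷3=3=c, 17→(17−2)÷3=5=e.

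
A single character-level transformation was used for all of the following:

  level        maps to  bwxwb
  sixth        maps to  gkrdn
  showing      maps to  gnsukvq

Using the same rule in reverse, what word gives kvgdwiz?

l(11)→b(1) and e(4)→w(22) fit y≡23x+8 (mod 26); the inverse of 23 mod 26 is 17. Treating letters as 0–25, the rule is x ↦ 23x + 8 (mod 26).
Decoding kvgdwiz: k(10)→17·(10−8)≡8=i; v(21)→17·(21−8)≡13=n; g(6)→17·(6−8)≡18=s; d(3)→17·(3−8)≡19=t; w(22)→17·(22−8)≡4=e; i(8)→17·(8−8)≡0=a; z(25)→17·(25−8)≡3=d (all mod 26).

instead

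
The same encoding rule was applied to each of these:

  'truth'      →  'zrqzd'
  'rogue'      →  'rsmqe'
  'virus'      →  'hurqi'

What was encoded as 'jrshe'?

t(19)→z(25) and r(17)→r(17) fit y≡17x+14 (mod 26); the inverse of 17 mod 26 is 23. This is an affine cipher: with a=0,…,z=25, each position x becomes (17x+14) mod 26.
Decoding jrshe: j(9)→23·(9−14)≡15=p; r(17)→23·(17−14)≡17=r; s(18)→23·(18−14)≡14=o; h(7)→23·(7−14)≡21=v; e(4)→23·(4−14)≡4=e (all mod 26).

prove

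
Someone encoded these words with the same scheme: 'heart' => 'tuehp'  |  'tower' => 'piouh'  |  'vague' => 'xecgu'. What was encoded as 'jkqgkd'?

liquid

h(7)→t(19) and e(4)→u(20) fit y≡17x+4 (mod 26); the inverse of 17 mod 26 is 23. This is an affine cipher: with a=0,…,z=25, each position x becomes (17x+4) mod 26.
Decoding jkqgkd: j(9)→23·(9−4)≡11=l; k(10)→23·(10−4)≡8=i; q(16)→23·(16−4)≡16=q; g(6)→23·(6−4)≡20=u; k(10)→23·(10−4)≡8=i; d(3)→23·(3−4)≡3=d (all mod 26).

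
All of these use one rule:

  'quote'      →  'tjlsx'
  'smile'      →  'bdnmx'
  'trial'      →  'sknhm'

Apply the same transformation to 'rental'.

kxushm

Treating letters as 0–25, the rule is x ↦ 17x + 7 (mod 26).
Applying it to rental: r(17)→17·17+7≡10=k; e(4)→17·4+7≡23=x; n(13)→17·13+7≡20=u; t(19)→17·19+7≡18=s; a(0)→17·0+7≡7=h; l(11)→17·11+7≡12=m (all mod 26).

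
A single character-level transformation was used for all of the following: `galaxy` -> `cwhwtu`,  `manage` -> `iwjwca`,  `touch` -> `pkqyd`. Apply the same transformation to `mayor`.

Every letter moves 22 places later in the alphabet, wrapping around z→a.
On mayor: m+22=i, a+22=w, y+22=u, o+22=k, r+22=n.

iwukn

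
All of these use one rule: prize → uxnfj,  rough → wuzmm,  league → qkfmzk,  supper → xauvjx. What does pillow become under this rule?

Shifts by position in prize: pos 0: p→u (+5), pos 1: r→x (+6), pos 2: i→n (+5), pos 3: z→f (+6) — repeating every 2. A repeating key of period 2 is used — shifts +5, +6 over and over.
For pillow: p+5=u, i+6=o, l+5=q, l+6=r, o+5=t, w+6=c.

uoqrtc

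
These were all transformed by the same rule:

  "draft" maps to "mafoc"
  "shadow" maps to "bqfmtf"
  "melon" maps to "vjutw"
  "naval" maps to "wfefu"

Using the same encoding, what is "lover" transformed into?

uteja

The shift depends on letter class: consonant d→m is +9, but vowel a→f is +5. Two shifts are in play — +5 for a/e/i/o/u, +9 for every other letter.
On lover: l(cons)+9=u, o(vowel)+5=t, v(cons)+9=e, e(vowel)+5=j, r(cons)+9=a.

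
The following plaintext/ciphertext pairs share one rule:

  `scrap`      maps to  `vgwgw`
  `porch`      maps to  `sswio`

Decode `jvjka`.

greet

In scrap: s→v is +3, c→g is +4, r→w is +5, a→g is +6 — the shift increases by 1 each position. Each letter shifts forward by (position + 3), i.e. 3, 4, 5, … — the shift grows by one for each successive letter.
Reversing it on jvjka: j−3=g, v−4=r, j−5=e, k−6=e, a−7=t.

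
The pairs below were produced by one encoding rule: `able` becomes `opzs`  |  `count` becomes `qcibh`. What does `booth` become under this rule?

pcchv

Compare letters: a→o is +14, b→p is +14, l→z is +14 — a constant shift. Every letter moves 14 places later in the alphabet, wrapping around z→a.
On booth: b+14=p, o+14=c, o+14=c, t+14=h, h+14=v.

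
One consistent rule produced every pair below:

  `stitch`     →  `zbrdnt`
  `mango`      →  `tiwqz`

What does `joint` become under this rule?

qwrxe

In stitch: s→z is +7, t→b is +8, i→r is +9, t→d is +10 — the shift increases by 1 each position. Each letter shifts forward by (position + 7), i.e. 7, 8, 9, … — the shift grows by one for each successive letter.
For joint: j+7=q, o+8=w, i+9=r, n+10=x, t+11=e.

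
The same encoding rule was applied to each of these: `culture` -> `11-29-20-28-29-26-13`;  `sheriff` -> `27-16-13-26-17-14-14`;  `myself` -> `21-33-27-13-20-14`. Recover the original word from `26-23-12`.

Letters become their 1-based position plus 8 (so a→9, b→10, …).
Decoding 26-23-12: 26→(26−8)÷1=18=r, 23→(23−8)÷1=15=o, 12→(12−8)÷1=4=d.

rod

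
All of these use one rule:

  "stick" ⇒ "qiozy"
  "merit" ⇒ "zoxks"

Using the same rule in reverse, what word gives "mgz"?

The word is reversed, then every letter is shifted forward by 6.
Undoing it on mgz: shift back: m−6=g, g−6=a, z−6=t → gat; then reverse → tag.

tag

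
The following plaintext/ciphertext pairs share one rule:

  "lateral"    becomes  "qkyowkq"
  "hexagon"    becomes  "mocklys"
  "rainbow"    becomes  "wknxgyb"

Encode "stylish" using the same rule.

xddvncm

Shifts by position in lateral: pos 0: l→q (+5), pos 1: a→k (+10), pos 2: t→y (+5), pos 3: e→o (+10) — repeating every 2. It's a Vigenère-style cipher with numeric key [5,10]: position i shifts by key[i mod 2].
On stylish: s+5=x, t+10=d, y+5=d, l+10=v, i+5=n, s+10=c, h+5=m.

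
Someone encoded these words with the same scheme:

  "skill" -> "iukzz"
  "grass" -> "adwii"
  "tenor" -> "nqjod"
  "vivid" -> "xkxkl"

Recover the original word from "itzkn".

split

s(18)→i(8) and k(10)→u(20) fit y≡5x+22 (mod 26); the inverse of 5 mod 26 is 21. Treating letters as 0–25, the rule is x ↦ 5x + 22 (mod 26).
Reversing it on itzkn: i(8)→21·(8−22)≡18=s; t(19)→21·(19−22)≡15=p; z(25)→21·(25−22)≡11=l; k(10)→21·(10−22)≡8=i; n(13)→21·(13−22)≡19=t (all mod 26).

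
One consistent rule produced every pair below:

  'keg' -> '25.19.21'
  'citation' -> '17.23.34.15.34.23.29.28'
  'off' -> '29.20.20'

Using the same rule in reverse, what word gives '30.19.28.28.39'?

k is letter #11 and maps to 25: an offset of 14. The number is (letter's place in the alphabet, a=1) + 14.
Undoing it on 30.19.28.28.39: 30→(30−14)÷1=16=p, 19→(19−14)÷1=5=e, 28→(28−14)÷1=14=n, 28→(28−14)÷1=14=n, 39→(39−14)÷1=25=y.

penny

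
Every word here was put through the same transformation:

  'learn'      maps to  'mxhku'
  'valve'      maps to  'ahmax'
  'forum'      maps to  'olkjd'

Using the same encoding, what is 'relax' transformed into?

kxmhi

l(11)→m(12) and e(4)→x(23) fit y≡17x+7 (mod 26); the inverse of 17 mod 26 is 23. This is an affine cipher: with a=0,…,z=25, each position x becomes (17x+7) mod 26.
Applying it to relax: r(17)→17·17+7≡10=k; e(4)→17·4+7≡23=x; l(11)→17·11+7≡12=m; a(0)→17·0+7≡7=h; x(23)→17·23+7≡8=i (all mod 26).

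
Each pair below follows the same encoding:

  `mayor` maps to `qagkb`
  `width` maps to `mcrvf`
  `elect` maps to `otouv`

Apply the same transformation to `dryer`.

rbgob

Each letter's alphabet position (a=0..z=25) is mapped through 23·x+0 mod 26 — an affine cipher.
For dryer: d(3)→23·3+0≡17=r; r(17)→23·17+0≡1=b; y(24)→23·24+0≡6=g; e(4)→23·4+0≡14=o; r(17)→23·17+0≡1=b (all mod 26).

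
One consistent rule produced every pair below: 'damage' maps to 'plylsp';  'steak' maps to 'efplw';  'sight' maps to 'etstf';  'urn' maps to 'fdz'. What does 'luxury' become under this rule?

The shift depends on letter class: consonant d→p is +12, but vowel a→l is +11. The rule splits by letter class: vowels +11, consonants +12.
Applying it to luxury: l(cons)+12=x, u(vowel)+11=f, x(cons)+12=j, u(vowel)+11=f, r(cons)+12=d, y(cons)+12=k.

xfjfdk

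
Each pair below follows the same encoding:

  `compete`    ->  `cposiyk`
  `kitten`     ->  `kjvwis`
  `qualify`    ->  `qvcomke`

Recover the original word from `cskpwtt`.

crimson

In compete: c→c is +0, o→p is +1, m→o is +2, p→s is +3 — the shift increases by 1 each position. Letter i (0-indexed) is shifted by i+0, so successive shifts are 0, 1, 2, ….
Decoding cskpwtt: c−0=c, s−1=r, k−2=i, p−3=m, w−4=s, t−5=o, t−6=n.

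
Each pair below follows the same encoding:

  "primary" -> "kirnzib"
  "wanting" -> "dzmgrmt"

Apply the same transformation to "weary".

Each pair mirrors across the alphabet (p↔k, r↔i, i↔r): positions sum to 25. Each letter is replaced by its mirror in the alphabet: a↔z, b↔y, c↔x, and so on (the Atbash cipher).
On weary: w↔d, e↔v, a↔z, r↔i, y↔b.

dvzib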